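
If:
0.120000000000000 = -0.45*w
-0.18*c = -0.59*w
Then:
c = -0.87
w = -0.27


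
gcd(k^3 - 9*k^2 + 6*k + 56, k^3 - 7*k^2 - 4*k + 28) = k^2 - 5*k - 14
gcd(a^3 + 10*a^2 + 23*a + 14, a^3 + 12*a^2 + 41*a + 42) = a^2 + 9*a + 14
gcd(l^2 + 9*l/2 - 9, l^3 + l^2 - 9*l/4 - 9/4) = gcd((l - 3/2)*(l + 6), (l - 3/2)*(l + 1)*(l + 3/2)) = l - 3/2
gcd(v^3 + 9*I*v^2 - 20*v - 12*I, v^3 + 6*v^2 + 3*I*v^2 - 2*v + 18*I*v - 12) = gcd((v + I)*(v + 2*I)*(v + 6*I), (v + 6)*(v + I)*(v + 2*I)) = v^2 + 3*I*v - 2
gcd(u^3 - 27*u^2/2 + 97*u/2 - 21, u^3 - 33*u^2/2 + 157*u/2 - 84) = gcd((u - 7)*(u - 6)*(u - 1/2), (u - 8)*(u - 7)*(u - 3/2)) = u - 7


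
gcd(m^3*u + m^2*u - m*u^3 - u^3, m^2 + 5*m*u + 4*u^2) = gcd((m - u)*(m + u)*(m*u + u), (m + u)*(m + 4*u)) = m + u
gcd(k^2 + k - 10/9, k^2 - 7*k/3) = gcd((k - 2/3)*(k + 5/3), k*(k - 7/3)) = 1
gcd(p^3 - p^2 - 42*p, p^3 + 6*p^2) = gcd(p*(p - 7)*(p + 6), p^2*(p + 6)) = p^2 + 6*p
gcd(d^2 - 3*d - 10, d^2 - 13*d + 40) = d - 5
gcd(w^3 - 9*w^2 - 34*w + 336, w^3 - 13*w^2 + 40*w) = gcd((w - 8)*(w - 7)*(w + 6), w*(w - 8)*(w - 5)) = w - 8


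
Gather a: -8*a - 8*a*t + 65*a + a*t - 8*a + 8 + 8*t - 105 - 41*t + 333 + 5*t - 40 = a*(49 - 7*t) - 28*t + 196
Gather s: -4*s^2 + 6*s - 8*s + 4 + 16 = -4*s^2 - 2*s + 20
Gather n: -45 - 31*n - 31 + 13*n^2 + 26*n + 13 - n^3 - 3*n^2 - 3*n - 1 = -n^3 + 10*n^2 - 8*n - 64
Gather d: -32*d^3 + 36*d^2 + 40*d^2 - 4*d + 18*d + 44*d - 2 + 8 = -32*d^3 + 76*d^2 + 58*d + 6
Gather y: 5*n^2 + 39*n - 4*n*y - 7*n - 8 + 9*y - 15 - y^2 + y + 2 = 5*n^2 + 32*n - y^2 + y*(10 - 4*n) - 21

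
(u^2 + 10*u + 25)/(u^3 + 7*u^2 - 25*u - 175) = (u + 5)/(u^2 + 2*u - 35)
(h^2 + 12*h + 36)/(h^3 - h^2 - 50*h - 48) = (h + 6)/(h^2 - 7*h - 8)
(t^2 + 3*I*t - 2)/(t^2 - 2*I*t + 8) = (t + I)/(t - 4*I)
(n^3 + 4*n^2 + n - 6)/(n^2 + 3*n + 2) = (n^2 + 2*n - 3)/(n + 1)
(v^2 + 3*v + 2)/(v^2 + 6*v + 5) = (v + 2)/(v + 5)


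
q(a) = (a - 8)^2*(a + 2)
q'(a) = (a - 8)^2 + (a + 2)*(2*a - 16) = (a - 8)*(3*a - 4)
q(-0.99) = 81.63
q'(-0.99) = 62.66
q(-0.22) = 120.27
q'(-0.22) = 38.31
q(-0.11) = 124.31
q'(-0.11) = 35.12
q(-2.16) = -16.52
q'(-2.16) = 106.48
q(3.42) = 113.69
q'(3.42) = -28.67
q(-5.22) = -562.75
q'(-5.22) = 259.91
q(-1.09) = 75.19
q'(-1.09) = 66.08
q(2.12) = 142.45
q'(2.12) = -13.88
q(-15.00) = -6877.00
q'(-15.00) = 1127.00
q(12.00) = 224.00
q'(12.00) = 128.00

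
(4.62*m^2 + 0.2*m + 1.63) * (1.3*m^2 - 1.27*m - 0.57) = 6.006*m^4 - 5.6074*m^3 - 0.7684*m^2 - 2.1841*m - 0.9291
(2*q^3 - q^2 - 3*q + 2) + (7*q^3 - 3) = 9*q^3 - q^2 - 3*q - 1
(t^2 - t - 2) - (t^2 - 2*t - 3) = t + 1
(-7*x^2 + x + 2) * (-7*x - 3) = 49*x^3 + 14*x^2 - 17*x - 6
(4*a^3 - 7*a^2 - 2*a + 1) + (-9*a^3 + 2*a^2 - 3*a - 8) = -5*a^3 - 5*a^2 - 5*a - 7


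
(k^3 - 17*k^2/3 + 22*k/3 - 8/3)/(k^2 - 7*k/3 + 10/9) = 3*(k^2 - 5*k + 4)/(3*k - 5)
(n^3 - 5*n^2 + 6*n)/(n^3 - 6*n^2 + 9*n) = (n - 2)/(n - 3)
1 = 1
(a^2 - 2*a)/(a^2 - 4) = a/(a + 2)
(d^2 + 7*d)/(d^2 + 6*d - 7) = d/(d - 1)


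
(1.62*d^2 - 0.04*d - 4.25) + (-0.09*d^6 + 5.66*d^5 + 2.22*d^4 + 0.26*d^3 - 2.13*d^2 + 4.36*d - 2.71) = -0.09*d^6 + 5.66*d^5 + 2.22*d^4 + 0.26*d^3 - 0.51*d^2 + 4.32*d - 6.96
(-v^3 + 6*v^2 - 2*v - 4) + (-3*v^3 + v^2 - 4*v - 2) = -4*v^3 + 7*v^2 - 6*v - 6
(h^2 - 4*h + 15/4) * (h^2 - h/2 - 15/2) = h^4 - 9*h^3/2 - 7*h^2/4 + 225*h/8 - 225/8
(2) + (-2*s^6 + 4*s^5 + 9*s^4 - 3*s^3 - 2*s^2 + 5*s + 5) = -2*s^6 + 4*s^5 + 9*s^4 - 3*s^3 - 2*s^2 + 5*s + 7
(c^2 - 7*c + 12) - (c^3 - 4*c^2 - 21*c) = -c^3 + 5*c^2 + 14*c + 12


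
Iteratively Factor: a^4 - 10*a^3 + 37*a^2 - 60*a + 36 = (a - 3)*(a^3 - 7*a^2 + 16*a - 12) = (a - 3)^2*(a^2 - 4*a + 4) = (a - 3)^2*(a - 2)*(a - 2)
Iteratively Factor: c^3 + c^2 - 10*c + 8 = (c + 4)*(c^2 - 3*c + 2) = (c - 2)*(c + 4)*(c - 1)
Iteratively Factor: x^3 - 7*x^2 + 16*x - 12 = (x - 3)*(x^2 - 4*x + 4) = (x - 3)*(x - 2)*(x - 2)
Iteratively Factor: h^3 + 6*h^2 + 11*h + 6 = (h + 1)*(h^2 + 5*h + 6) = (h + 1)*(h + 3)*(h + 2)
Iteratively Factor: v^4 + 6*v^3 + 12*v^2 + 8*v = (v + 2)*(v^3 + 4*v^2 + 4*v) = (v + 2)^2*(v^2 + 2*v) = (v + 2)^3*(v)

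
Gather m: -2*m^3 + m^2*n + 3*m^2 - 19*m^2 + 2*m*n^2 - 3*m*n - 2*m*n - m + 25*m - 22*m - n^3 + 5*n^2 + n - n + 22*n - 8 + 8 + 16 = -2*m^3 + m^2*(n - 16) + m*(2*n^2 - 5*n + 2) - n^3 + 5*n^2 + 22*n + 16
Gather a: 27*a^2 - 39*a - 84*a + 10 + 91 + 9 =27*a^2 - 123*a + 110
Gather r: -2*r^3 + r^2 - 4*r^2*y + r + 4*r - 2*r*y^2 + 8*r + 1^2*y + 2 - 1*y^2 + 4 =-2*r^3 + r^2*(1 - 4*y) + r*(13 - 2*y^2) - y^2 + y + 6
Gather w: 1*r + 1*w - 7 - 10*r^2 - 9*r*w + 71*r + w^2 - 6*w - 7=-10*r^2 + 72*r + w^2 + w*(-9*r - 5) - 14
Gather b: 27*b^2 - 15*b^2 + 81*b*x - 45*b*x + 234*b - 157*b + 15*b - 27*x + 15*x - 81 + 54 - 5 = 12*b^2 + b*(36*x + 92) - 12*x - 32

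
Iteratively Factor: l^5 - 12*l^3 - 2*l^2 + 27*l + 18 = (l - 2)*(l^4 + 2*l^3 - 8*l^2 - 18*l - 9) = (l - 3)*(l - 2)*(l^3 + 5*l^2 + 7*l + 3) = (l - 3)*(l - 2)*(l + 1)*(l^2 + 4*l + 3) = (l - 3)*(l - 2)*(l + 1)^2*(l + 3)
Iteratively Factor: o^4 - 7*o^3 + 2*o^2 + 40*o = (o + 2)*(o^3 - 9*o^2 + 20*o) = (o - 4)*(o + 2)*(o^2 - 5*o) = (o - 5)*(o - 4)*(o + 2)*(o)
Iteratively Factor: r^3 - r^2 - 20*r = (r + 4)*(r^2 - 5*r) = (r - 5)*(r + 4)*(r)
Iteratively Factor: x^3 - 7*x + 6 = (x - 1)*(x^2 + x - 6) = (x - 2)*(x - 1)*(x + 3)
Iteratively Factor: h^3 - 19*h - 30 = (h - 5)*(h^2 + 5*h + 6) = (h - 5)*(h + 3)*(h + 2)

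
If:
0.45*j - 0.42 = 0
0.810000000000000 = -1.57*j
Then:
No Solution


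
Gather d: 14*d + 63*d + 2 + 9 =77*d + 11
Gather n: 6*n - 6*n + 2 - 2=0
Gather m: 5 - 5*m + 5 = 10 - 5*m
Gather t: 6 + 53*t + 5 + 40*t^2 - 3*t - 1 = 40*t^2 + 50*t + 10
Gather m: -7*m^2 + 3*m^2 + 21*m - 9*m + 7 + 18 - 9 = -4*m^2 + 12*m + 16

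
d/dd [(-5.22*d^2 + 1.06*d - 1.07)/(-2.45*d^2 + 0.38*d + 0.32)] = (0.6134*d^2 - 8.5838*d + 0.7458)/(6.0025*d^4 - 1.862*d^3 - 1.4236*d^2 + 0.2432*d + 0.1024)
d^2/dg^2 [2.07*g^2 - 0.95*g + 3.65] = 4.14000000000000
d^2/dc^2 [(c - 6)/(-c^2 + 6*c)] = -2/c^3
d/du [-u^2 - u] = -2*u - 1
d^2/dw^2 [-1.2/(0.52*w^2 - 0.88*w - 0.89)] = (-0.64896*w^2 + 1.09824*w + 1.2*(1.04*w - 0.88)*(2.08*w - 1.76) + 1.11072)/(-0.52*w^2 + 0.88*w + 0.89)^3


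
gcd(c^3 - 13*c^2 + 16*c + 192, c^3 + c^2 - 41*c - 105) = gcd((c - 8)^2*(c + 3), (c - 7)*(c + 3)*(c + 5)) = c + 3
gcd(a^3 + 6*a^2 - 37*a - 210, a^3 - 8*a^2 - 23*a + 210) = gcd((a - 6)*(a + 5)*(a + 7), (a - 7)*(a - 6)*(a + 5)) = a^2 - a - 30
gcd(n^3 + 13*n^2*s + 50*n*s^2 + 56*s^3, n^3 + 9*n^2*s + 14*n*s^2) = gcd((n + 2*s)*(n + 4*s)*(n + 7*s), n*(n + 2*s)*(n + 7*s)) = n^2 + 9*n*s + 14*s^2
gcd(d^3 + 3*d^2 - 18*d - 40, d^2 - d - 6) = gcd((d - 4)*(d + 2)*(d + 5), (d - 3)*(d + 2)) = d + 2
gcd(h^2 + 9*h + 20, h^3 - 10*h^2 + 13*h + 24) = 1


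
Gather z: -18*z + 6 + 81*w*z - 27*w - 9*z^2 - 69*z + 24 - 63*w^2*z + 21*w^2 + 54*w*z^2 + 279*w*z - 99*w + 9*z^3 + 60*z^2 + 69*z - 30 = 21*w^2 - 126*w + 9*z^3 + z^2*(54*w + 51) + z*(-63*w^2 + 360*w - 18)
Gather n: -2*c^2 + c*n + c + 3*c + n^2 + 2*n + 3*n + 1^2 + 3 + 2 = -2*c^2 + 4*c + n^2 + n*(c + 5) + 6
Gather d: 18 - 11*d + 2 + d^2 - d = d^2 - 12*d + 20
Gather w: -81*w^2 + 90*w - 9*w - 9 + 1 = -81*w^2 + 81*w - 8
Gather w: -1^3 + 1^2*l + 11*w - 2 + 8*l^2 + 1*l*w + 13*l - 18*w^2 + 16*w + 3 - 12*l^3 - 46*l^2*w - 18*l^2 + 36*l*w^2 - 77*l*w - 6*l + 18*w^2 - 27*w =-12*l^3 - 10*l^2 + 36*l*w^2 + 8*l + w*(-46*l^2 - 76*l)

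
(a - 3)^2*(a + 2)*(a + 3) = a^4 - a^3 - 15*a^2 + 9*a + 54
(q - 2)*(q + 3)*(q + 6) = q^3 + 7*q^2 - 36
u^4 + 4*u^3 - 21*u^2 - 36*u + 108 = (u - 3)*(u - 2)*(u + 3)*(u + 6)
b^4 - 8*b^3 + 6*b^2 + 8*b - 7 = (b - 7)*(b - 1)^2*(b + 1)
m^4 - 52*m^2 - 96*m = m*(m - 8)*(m + 2)*(m + 6)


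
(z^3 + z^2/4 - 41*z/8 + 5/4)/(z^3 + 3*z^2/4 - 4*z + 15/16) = 2*(z - 2)/(2*z - 3)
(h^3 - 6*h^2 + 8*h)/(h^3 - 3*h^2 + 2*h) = (h - 4)/(h - 1)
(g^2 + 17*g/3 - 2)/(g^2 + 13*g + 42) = (g - 1/3)/(g + 7)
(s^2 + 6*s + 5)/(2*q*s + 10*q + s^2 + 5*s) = (s + 1)/(2*q + s)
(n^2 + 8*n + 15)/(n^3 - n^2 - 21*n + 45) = (n + 3)/(n^2 - 6*n + 9)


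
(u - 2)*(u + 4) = u^2 + 2*u - 8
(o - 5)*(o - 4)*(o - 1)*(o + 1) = o^4 - 9*o^3 + 19*o^2 + 9*o - 20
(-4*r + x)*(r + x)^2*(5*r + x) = -20*r^4 - 39*r^3*x - 17*r^2*x^2 + 3*r*x^3 + x^4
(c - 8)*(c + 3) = c^2 - 5*c - 24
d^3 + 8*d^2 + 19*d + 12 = (d + 1)*(d + 3)*(d + 4)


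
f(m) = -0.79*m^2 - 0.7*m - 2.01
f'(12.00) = -19.66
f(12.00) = -124.17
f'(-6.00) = 8.78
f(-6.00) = -26.25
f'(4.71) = -8.14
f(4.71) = -22.83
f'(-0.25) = -0.30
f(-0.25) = -1.88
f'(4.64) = -8.03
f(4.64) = -22.27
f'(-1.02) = 0.91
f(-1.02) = -2.12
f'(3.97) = -6.97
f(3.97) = -17.24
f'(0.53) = -1.54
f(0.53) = -2.60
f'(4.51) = -7.83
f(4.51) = -21.24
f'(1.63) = -3.28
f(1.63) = -5.25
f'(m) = -1.58*m - 0.7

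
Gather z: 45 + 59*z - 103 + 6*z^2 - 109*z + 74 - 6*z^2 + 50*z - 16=0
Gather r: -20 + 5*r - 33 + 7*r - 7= 12*r - 60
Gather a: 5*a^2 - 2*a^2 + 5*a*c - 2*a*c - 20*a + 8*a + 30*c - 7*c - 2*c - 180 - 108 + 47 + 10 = 3*a^2 + a*(3*c - 12) + 21*c - 231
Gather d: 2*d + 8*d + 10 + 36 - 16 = 10*d + 30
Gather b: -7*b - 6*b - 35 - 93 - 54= -13*b - 182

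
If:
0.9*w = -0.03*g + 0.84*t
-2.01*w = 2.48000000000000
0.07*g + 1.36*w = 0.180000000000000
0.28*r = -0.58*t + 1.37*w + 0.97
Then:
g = 26.54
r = -1.80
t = -0.37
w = -1.23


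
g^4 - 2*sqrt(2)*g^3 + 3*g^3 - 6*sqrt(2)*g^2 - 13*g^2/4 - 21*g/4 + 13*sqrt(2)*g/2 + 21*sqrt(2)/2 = (g - 3/2)*(g + 1)*(g + 7/2)*(g - 2*sqrt(2))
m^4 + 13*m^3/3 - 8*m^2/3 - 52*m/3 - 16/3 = (m - 2)*(m + 1/3)*(m + 2)*(m + 4)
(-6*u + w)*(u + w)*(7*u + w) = -42*u^3 - 41*u^2*w + 2*u*w^2 + w^3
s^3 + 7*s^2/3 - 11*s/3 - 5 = (s - 5/3)*(s + 1)*(s + 3)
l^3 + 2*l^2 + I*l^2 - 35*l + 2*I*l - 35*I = (l - 5)*(l + 7)*(l + I)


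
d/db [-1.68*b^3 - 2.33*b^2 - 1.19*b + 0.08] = -5.04*b^2 - 4.66*b - 1.19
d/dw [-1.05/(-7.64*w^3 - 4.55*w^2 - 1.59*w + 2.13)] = (-24.066*w^2 - 9.555*w - 1.6695)/(7.64*w^3 + 4.55*w^2 + 1.59*w - 2.13)^2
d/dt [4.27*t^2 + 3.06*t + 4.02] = 8.54*t + 3.06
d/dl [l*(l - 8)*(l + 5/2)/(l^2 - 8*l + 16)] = (l^3 - 12*l^2 + 64*l + 80)/(l^3 - 12*l^2 + 48*l - 64)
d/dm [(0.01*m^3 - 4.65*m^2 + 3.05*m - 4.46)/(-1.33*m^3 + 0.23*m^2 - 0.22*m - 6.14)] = (6.93889390390723e-18*m^5 - 6.1822*m^4 + 8.1086*m^3 - 17.6581*m^2 + 59.1536*m - 19.7082)/(1.7689*m^6 - 0.6118*m^5 + 0.6381*m^4 + 16.2312*m^3 - 2.776*m^2 + 2.7016*m + 37.6996)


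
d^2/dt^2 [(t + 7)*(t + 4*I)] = 2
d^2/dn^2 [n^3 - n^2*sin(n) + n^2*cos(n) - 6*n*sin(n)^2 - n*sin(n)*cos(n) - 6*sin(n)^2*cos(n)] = -sqrt(2)*n^2*cos(n + pi/4) + 2*n*sin(2*n) - 4*sqrt(2)*n*sin(n + pi/4) - 12*n*cos(2*n) + 6*n - 2*sin(n) - 12*sin(2*n) + 7*cos(n)/2 - 2*cos(2*n) - 27*cos(3*n)/2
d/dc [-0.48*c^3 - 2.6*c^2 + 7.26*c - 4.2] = -1.44*c^2 - 5.2*c + 7.26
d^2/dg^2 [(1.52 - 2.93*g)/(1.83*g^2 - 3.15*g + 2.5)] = (-(2.93*g - 1.52)*(3.66*g - 3.15)*(7.32*g - 6.3) + (32.1714*g - 24.0222)*(1.83*g^2 - 3.15*g + 2.5))/(1.83*g^2 - 3.15*g + 2.5)^3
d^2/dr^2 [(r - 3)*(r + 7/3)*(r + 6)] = 6*r + 32/3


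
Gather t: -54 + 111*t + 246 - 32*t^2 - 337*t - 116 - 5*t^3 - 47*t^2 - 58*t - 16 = -5*t^3 - 79*t^2 - 284*t + 60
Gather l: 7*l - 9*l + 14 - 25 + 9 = -2*l - 2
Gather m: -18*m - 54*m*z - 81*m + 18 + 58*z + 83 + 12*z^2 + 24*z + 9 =m*(-54*z - 99) + 12*z^2 + 82*z + 110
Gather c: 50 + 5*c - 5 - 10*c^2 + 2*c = -10*c^2 + 7*c + 45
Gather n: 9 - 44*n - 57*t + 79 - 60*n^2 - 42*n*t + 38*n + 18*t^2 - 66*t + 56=-60*n^2 + n*(-42*t - 6) + 18*t^2 - 123*t + 144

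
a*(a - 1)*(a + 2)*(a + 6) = a^4 + 7*a^3 + 4*a^2 - 12*a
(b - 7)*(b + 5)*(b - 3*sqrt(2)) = b^3 - 3*sqrt(2)*b^2 - 2*b^2 - 35*b + 6*sqrt(2)*b + 105*sqrt(2)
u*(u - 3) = u^2 - 3*u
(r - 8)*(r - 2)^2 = r^3 - 12*r^2 + 36*r - 32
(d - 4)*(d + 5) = d^2 + d - 20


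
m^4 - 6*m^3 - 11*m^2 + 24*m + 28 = (m - 7)*(m - 2)*(m + 1)*(m + 2)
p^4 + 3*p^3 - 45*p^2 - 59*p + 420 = (p - 5)*(p - 3)*(p + 4)*(p + 7)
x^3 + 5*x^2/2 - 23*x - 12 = (x - 4)*(x + 1/2)*(x + 6)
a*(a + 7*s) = a^2 + 7*a*s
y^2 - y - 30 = (y - 6)*(y + 5)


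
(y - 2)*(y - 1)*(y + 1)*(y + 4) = y^4 + 2*y^3 - 9*y^2 - 2*y + 8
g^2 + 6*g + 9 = (g + 3)^2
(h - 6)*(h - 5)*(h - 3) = h^3 - 14*h^2 + 63*h - 90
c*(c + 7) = c^2 + 7*c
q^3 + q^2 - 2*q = q*(q - 1)*(q + 2)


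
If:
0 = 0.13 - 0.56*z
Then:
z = 0.23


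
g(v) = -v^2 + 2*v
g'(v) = 2 - 2*v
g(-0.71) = -1.92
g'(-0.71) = 3.42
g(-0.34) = -0.80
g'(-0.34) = 2.68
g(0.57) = 0.82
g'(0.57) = 0.86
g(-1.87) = -7.24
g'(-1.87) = 5.74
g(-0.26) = -0.59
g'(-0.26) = 2.52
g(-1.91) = -7.47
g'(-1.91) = 5.82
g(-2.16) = -8.99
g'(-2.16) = 6.32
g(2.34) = -0.80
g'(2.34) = -2.68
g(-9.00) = -99.00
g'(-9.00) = 20.00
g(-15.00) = -255.00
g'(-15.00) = 32.00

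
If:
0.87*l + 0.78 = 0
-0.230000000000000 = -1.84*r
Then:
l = -0.90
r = 0.12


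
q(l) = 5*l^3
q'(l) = 15*l^2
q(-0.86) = -3.18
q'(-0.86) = 11.09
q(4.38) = 420.14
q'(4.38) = 287.77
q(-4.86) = -573.96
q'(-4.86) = 354.29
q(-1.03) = -5.46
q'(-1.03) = 15.91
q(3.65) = 243.14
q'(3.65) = 199.84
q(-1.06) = -5.96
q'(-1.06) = 16.85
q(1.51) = 17.21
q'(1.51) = 34.20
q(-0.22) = -0.05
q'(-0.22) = 0.73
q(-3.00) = -135.00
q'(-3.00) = 135.00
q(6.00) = 1080.00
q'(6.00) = 540.00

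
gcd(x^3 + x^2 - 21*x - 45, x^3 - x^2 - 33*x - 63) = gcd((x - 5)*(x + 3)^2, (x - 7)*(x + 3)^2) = x^2 + 6*x + 9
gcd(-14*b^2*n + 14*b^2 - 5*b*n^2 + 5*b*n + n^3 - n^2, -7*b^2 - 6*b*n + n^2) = 7*b - n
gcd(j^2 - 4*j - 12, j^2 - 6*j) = j - 6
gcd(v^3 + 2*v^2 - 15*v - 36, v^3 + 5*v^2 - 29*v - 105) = v + 3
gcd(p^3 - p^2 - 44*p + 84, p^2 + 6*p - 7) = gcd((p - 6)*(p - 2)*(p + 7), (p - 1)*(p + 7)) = p + 7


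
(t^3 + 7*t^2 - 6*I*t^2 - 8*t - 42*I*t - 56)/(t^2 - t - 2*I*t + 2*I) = (t^2 + t*(7 - 4*I) - 28*I)/(t - 1)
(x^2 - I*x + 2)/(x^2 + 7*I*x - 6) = (x - 2*I)/(x + 6*I)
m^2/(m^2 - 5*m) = m/(m - 5)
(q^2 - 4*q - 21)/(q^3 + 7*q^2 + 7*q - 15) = (q - 7)/(q^2 + 4*q - 5)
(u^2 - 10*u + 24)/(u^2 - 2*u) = (u^2 - 10*u + 24)/(u*(u - 2))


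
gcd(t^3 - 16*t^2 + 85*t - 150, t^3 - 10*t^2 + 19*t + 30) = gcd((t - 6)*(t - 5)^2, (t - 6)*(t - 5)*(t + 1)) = t^2 - 11*t + 30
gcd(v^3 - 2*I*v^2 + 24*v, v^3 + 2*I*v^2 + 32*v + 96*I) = v^2 - 2*I*v + 24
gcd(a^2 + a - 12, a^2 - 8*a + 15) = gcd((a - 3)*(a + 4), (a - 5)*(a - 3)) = a - 3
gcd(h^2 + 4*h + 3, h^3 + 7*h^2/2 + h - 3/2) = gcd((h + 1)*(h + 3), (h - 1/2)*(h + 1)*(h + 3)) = h^2 + 4*h + 3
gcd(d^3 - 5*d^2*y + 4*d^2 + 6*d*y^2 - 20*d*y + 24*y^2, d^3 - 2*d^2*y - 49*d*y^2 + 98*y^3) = -d + 2*y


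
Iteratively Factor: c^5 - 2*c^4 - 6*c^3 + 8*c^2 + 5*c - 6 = (c - 1)*(c^4 - c^3 - 7*c^2 + c + 6) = (c - 1)^2*(c^3 - 7*c - 6) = (c - 3)*(c - 1)^2*(c^2 + 3*c + 2) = (c - 3)*(c - 1)^2*(c + 1)*(c + 2)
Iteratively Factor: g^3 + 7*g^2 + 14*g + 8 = (g + 4)*(g^2 + 3*g + 2) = (g + 2)*(g + 4)*(g + 1)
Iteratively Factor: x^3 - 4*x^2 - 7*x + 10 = (x - 5)*(x^2 + x - 2) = (x - 5)*(x + 2)*(x - 1)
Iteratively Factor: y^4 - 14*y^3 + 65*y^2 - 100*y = (y - 5)*(y^3 - 9*y^2 + 20*y) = y*(y - 5)*(y^2 - 9*y + 20) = y*(y - 5)^2*(y - 4)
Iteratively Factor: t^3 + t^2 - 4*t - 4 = (t - 2)*(t^2 + 3*t + 2) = (t - 2)*(t + 1)*(t + 2)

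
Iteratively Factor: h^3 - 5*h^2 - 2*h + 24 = (h - 3)*(h^2 - 2*h - 8) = (h - 4)*(h - 3)*(h + 2)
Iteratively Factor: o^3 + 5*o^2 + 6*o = (o + 2)*(o^2 + 3*o) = (o + 2)*(o + 3)*(o)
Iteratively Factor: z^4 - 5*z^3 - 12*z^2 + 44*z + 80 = (z - 4)*(z^3 - z^2 - 16*z - 20) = (z - 4)*(z + 2)*(z^2 - 3*z - 10) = (z - 4)*(z + 2)^2*(z - 5)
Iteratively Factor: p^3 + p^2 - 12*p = (p - 3)*(p^2 + 4*p) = (p - 3)*(p + 4)*(p)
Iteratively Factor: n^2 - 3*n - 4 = (n - 4)*(n + 1)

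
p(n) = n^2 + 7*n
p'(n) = 2*n + 7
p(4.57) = 52.87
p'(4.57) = 16.14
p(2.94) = 29.22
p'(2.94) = 12.88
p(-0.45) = -2.95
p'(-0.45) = 6.10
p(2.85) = 28.07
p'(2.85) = 12.70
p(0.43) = 3.19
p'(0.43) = 7.86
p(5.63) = 71.11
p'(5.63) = 18.26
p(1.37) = 11.47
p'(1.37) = 9.74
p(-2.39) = -11.02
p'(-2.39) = 2.22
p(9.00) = 144.00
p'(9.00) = 25.00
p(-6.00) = -6.00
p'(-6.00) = -5.00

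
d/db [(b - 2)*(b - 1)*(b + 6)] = 3*b^2 + 6*b - 16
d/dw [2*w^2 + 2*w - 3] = 4*w + 2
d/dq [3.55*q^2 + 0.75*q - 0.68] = 7.1*q + 0.75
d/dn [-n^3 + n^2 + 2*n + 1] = -3*n^2 + 2*n + 2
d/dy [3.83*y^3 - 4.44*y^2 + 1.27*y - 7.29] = 11.49*y^2 - 8.88*y + 1.27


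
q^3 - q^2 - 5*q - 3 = (q - 3)*(q + 1)^2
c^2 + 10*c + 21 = (c + 3)*(c + 7)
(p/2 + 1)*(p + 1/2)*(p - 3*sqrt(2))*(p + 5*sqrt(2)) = p^4/2 + 5*p^3/4 + sqrt(2)*p^3 - 29*p^2/2 + 5*sqrt(2)*p^2/2 - 75*p/2 + sqrt(2)*p - 15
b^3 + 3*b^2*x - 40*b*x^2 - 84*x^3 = (b - 6*x)*(b + 2*x)*(b + 7*x)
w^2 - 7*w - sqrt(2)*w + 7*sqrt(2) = (w - 7)*(w - sqrt(2))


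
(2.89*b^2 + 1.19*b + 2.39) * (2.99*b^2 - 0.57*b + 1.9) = 8.6411*b^4 + 1.9108*b^3 + 11.9588*b^2 + 0.8987*b + 4.541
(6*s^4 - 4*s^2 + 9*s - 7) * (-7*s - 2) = -42*s^5 - 12*s^4 + 28*s^3 - 55*s^2 + 31*s + 14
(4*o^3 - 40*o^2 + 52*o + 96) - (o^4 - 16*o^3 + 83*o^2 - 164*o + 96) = -o^4 + 20*o^3 - 123*o^2 + 216*o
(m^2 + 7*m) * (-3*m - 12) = -3*m^3 - 33*m^2 - 84*m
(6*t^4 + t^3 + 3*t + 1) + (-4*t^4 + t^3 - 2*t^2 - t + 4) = 2*t^4 + 2*t^3 - 2*t^2 + 2*t + 5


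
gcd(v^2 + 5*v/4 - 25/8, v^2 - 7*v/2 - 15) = v + 5/2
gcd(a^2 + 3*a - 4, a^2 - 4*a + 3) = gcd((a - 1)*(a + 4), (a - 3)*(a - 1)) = a - 1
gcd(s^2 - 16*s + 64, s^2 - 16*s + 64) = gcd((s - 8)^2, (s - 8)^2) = s^2 - 16*s + 64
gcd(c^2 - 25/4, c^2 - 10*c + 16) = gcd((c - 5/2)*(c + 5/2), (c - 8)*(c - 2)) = 1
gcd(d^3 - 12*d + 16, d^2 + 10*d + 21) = 1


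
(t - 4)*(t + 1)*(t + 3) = t^3 - 13*t - 12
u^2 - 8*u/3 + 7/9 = (u - 7/3)*(u - 1/3)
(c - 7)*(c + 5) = c^2 - 2*c - 35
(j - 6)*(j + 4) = j^2 - 2*j - 24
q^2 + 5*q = q*(q + 5)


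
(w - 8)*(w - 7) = w^2 - 15*w + 56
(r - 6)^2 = r^2 - 12*r + 36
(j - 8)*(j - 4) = j^2 - 12*j + 32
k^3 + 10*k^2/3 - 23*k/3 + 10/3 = (k - 1)*(k - 2/3)*(k + 5)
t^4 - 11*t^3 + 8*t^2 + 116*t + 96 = (t - 8)*(t - 6)*(t + 1)*(t + 2)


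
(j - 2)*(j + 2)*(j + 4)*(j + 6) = j^4 + 10*j^3 + 20*j^2 - 40*j - 96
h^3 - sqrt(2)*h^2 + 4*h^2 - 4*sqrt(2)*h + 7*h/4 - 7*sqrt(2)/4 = (h + 1/2)*(h + 7/2)*(h - sqrt(2))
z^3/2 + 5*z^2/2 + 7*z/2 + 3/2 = (z/2 + 1/2)*(z + 1)*(z + 3)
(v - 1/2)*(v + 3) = v^2 + 5*v/2 - 3/2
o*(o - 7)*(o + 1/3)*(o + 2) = o^4 - 14*o^3/3 - 47*o^2/3 - 14*o/3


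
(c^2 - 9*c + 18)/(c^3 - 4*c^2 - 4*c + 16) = (c^2 - 9*c + 18)/(c^3 - 4*c^2 - 4*c + 16)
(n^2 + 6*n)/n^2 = (n + 6)/n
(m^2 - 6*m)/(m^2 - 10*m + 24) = m/(m - 4)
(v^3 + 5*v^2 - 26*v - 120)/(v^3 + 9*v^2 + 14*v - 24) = (v - 5)/(v - 1)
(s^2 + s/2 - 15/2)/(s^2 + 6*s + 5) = (2*s^2 + s - 15)/(2*(s^2 + 6*s + 5))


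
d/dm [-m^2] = -2*m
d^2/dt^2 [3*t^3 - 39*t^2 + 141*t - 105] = 18*t - 78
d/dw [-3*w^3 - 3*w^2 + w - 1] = -9*w^2 - 6*w + 1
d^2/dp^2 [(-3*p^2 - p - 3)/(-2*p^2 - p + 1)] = 2*(-2*p^3 + 54*p^2 + 24*p + 13)/(8*p^6 + 12*p^5 - 6*p^4 - 11*p^3 + 3*p^2 + 3*p - 1)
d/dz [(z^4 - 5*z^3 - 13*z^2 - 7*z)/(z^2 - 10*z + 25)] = (2*z^4 - 25*z^3 + 75*z^2 + 137*z + 35)/(z^3 - 15*z^2 + 75*z - 125)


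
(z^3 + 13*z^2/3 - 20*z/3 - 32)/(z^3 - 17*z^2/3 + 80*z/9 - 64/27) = 9*(z^2 + 7*z + 12)/(9*z^2 - 27*z + 8)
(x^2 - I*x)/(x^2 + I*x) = (x - I)/(x + I)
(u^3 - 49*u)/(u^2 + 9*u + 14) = u*(u - 7)/(u + 2)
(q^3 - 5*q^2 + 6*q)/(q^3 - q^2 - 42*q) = (-q^2 + 5*q - 6)/(-q^2 + q + 42)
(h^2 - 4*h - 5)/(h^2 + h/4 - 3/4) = 4*(h - 5)/(4*h - 3)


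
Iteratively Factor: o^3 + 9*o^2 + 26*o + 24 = (o + 2)*(o^2 + 7*o + 12) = (o + 2)*(o + 3)*(o + 4)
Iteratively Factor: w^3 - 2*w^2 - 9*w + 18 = (w + 3)*(w^2 - 5*w + 6) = (w - 3)*(w + 3)*(w - 2)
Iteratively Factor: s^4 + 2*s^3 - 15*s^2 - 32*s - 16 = (s + 4)*(s^3 - 2*s^2 - 7*s - 4) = (s + 1)*(s + 4)*(s^2 - 3*s - 4) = (s - 4)*(s + 1)*(s + 4)*(s + 1)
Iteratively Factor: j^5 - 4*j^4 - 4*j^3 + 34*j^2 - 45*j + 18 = (j - 1)*(j^4 - 3*j^3 - 7*j^2 + 27*j - 18) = (j - 1)^2*(j^3 - 2*j^2 - 9*j + 18) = (j - 1)^2*(j + 3)*(j^2 - 5*j + 6) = (j - 2)*(j - 1)^2*(j + 3)*(j - 3)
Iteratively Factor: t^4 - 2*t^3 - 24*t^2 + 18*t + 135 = (t - 3)*(t^3 + t^2 - 21*t - 45) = (t - 5)*(t - 3)*(t^2 + 6*t + 9) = (t - 5)*(t - 3)*(t + 3)*(t + 3)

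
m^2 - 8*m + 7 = (m - 7)*(m - 1)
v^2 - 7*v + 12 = (v - 4)*(v - 3)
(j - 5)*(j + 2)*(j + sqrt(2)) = j^3 - 3*j^2 + sqrt(2)*j^2 - 10*j - 3*sqrt(2)*j - 10*sqrt(2)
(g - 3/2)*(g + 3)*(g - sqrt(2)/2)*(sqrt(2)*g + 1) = sqrt(2)*g^4 + 3*sqrt(2)*g^3/2 - 5*sqrt(2)*g^2 - 3*sqrt(2)*g/4 + 9*sqrt(2)/4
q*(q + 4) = q^2 + 4*q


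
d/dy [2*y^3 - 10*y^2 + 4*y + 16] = 6*y^2 - 20*y + 4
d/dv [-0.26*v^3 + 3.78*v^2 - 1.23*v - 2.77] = -0.78*v^2 + 7.56*v - 1.23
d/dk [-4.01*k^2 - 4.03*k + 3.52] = -8.02*k - 4.03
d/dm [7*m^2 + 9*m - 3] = 14*m + 9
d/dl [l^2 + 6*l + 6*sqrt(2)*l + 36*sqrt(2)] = 2*l + 6 + 6*sqrt(2)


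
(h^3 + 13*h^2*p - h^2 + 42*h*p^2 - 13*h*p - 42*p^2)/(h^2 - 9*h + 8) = (h^2 + 13*h*p + 42*p^2)/(h - 8)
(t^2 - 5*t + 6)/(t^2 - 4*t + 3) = (t - 2)/(t - 1)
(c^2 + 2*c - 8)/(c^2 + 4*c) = (c - 2)/c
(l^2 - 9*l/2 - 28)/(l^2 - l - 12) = (-l^2 + 9*l/2 + 28)/(-l^2 + l + 12)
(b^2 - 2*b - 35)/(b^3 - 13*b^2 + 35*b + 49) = (b + 5)/(b^2 - 6*b - 7)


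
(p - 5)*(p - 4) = p^2 - 9*p + 20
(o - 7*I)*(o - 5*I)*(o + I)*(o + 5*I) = o^4 - 6*I*o^3 + 32*o^2 - 150*I*o + 175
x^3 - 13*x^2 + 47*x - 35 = (x - 7)*(x - 5)*(x - 1)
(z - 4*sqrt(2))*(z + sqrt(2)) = z^2 - 3*sqrt(2)*z - 8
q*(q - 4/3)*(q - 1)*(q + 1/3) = q^4 - 2*q^3 + 5*q^2/9 + 4*q/9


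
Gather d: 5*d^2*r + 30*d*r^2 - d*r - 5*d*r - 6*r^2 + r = 5*d^2*r + d*(30*r^2 - 6*r) - 6*r^2 + r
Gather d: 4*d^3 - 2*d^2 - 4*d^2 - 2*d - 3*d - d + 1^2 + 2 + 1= 4*d^3 - 6*d^2 - 6*d + 4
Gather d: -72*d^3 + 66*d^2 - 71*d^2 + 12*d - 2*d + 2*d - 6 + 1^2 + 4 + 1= -72*d^3 - 5*d^2 + 12*d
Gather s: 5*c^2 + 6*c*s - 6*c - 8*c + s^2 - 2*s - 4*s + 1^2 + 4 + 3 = 5*c^2 - 14*c + s^2 + s*(6*c - 6) + 8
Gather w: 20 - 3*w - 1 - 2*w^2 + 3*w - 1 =18 - 2*w^2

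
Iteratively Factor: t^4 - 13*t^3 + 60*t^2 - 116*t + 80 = (t - 5)*(t^3 - 8*t^2 + 20*t - 16) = (t - 5)*(t - 2)*(t^2 - 6*t + 8) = (t - 5)*(t - 4)*(t - 2)*(t - 2)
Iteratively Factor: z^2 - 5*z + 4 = (z - 1)*(z - 4)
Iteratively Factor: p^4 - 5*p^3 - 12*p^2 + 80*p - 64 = (p - 1)*(p^3 - 4*p^2 - 16*p + 64) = (p - 1)*(p + 4)*(p^2 - 8*p + 16) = (p - 4)*(p - 1)*(p + 4)*(p - 4)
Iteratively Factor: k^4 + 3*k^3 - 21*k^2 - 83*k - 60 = (k - 5)*(k^3 + 8*k^2 + 19*k + 12) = (k - 5)*(k + 3)*(k^2 + 5*k + 4) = (k - 5)*(k + 1)*(k + 3)*(k + 4)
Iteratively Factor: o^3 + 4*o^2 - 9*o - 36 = (o + 3)*(o^2 + o - 12) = (o - 3)*(o + 3)*(o + 4)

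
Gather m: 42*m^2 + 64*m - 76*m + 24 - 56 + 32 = 42*m^2 - 12*m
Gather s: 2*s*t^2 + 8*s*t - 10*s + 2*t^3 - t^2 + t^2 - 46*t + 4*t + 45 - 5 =s*(2*t^2 + 8*t - 10) + 2*t^3 - 42*t + 40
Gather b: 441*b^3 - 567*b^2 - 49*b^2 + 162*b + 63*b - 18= 441*b^3 - 616*b^2 + 225*b - 18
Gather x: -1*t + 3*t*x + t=3*t*x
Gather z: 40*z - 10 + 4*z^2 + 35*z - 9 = 4*z^2 + 75*z - 19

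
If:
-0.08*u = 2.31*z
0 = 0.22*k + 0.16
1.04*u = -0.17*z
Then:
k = -0.73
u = 0.00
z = 0.00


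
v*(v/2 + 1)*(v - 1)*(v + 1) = v^4/2 + v^3 - v^2/2 - v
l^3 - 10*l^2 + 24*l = l*(l - 6)*(l - 4)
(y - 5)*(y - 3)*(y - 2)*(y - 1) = y^4 - 11*y^3 + 41*y^2 - 61*y + 30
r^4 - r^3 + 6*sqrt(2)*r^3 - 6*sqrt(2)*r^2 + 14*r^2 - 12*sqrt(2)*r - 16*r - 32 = (r - 2)*(r + 1)*(r + 2*sqrt(2))*(r + 4*sqrt(2))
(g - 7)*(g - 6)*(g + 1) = g^3 - 12*g^2 + 29*g + 42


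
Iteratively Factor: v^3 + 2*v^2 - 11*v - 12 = (v + 4)*(v^2 - 2*v - 3) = (v + 1)*(v + 4)*(v - 3)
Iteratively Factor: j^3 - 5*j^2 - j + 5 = (j - 1)*(j^2 - 4*j - 5) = (j - 5)*(j - 1)*(j + 1)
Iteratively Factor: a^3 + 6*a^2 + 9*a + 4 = (a + 1)*(a^2 + 5*a + 4) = (a + 1)^2*(a + 4)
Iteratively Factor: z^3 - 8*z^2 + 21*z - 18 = (z - 3)*(z^2 - 5*z + 6) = (z - 3)^2*(z - 2)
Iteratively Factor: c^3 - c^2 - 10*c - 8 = (c + 2)*(c^2 - 3*c - 4) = (c - 4)*(c + 2)*(c + 1)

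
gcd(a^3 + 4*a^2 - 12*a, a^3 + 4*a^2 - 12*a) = a^3 + 4*a^2 - 12*a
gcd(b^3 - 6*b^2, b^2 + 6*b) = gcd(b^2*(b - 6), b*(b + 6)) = b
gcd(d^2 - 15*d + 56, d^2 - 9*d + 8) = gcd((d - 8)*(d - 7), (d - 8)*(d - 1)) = d - 8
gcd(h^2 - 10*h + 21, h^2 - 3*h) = h - 3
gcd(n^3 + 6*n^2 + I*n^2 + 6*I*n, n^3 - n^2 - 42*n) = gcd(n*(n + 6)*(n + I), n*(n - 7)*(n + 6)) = n^2 + 6*n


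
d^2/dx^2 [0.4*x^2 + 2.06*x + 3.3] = 0.800000000000000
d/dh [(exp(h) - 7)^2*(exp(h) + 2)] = 3*(exp(h) - 7)*(exp(h) - 1)*exp(h)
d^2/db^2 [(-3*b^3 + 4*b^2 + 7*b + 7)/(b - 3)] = 2*(-3*b^3 + 27*b^2 - 81*b + 64)/(b^3 - 9*b^2 + 27*b - 27)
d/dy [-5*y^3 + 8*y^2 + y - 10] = -15*y^2 + 16*y + 1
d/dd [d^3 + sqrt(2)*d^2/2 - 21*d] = 3*d^2 + sqrt(2)*d - 21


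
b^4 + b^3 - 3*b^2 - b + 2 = (b - 1)^2*(b + 1)*(b + 2)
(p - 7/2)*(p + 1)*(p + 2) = p^3 - p^2/2 - 17*p/2 - 7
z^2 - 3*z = z*(z - 3)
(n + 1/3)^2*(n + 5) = n^3 + 17*n^2/3 + 31*n/9 + 5/9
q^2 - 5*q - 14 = (q - 7)*(q + 2)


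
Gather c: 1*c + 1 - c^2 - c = 1 - c^2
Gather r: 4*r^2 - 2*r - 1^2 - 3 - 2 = 4*r^2 - 2*r - 6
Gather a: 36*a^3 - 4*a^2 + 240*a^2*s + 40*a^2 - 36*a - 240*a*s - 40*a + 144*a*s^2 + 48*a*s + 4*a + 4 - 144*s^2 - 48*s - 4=36*a^3 + a^2*(240*s + 36) + a*(144*s^2 - 192*s - 72) - 144*s^2 - 48*s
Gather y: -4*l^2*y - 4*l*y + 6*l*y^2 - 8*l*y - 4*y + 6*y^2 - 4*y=y^2*(6*l + 6) + y*(-4*l^2 - 12*l - 8)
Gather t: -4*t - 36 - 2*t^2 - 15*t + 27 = -2*t^2 - 19*t - 9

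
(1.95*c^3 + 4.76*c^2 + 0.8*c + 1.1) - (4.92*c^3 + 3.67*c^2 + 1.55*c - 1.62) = -2.97*c^3 + 1.09*c^2 - 0.75*c + 2.72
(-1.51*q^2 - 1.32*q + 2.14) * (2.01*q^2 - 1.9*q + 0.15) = -3.0351*q^4 + 0.2158*q^3 + 6.5829*q^2 - 4.264*q + 0.321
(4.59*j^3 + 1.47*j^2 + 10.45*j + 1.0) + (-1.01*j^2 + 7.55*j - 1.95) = 4.59*j^3 + 0.46*j^2 + 18.0*j - 0.95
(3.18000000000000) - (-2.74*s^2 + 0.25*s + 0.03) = 2.74*s^2 - 0.25*s + 3.15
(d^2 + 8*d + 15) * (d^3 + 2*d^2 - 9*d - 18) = d^5 + 10*d^4 + 22*d^3 - 60*d^2 - 279*d - 270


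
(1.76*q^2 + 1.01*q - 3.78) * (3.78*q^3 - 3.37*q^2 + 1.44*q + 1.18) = 6.6528*q^5 - 2.1134*q^4 - 15.1577*q^3 + 16.2698*q^2 - 4.2514*q - 4.4604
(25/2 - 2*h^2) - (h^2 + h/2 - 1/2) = -3*h^2 - h/2 + 13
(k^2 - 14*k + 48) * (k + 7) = k^3 - 7*k^2 - 50*k + 336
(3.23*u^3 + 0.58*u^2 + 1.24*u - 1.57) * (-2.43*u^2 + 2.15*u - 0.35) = -7.8489*u^5 + 5.5351*u^4 - 2.8967*u^3 + 6.2781*u^2 - 3.8095*u + 0.5495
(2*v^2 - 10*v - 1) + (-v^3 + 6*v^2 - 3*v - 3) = -v^3 + 8*v^2 - 13*v - 4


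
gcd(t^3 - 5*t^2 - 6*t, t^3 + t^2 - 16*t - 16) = t + 1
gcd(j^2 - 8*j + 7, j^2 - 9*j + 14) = j - 7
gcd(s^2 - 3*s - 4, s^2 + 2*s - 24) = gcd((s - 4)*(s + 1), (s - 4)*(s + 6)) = s - 4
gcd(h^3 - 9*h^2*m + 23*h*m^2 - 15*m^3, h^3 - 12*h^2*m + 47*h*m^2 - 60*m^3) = h^2 - 8*h*m + 15*m^2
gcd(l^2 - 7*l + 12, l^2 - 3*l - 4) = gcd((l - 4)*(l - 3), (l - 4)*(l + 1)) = l - 4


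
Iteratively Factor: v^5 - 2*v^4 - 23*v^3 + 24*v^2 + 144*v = (v + 3)*(v^4 - 5*v^3 - 8*v^2 + 48*v) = (v - 4)*(v + 3)*(v^3 - v^2 - 12*v) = v*(v - 4)*(v + 3)*(v^2 - v - 12) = v*(v - 4)*(v + 3)^2*(v - 4)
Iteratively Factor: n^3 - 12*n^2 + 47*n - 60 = (n - 4)*(n^2 - 8*n + 15) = (n - 5)*(n - 4)*(n - 3)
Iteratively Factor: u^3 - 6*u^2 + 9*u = (u)*(u^2 - 6*u + 9) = u*(u - 3)*(u - 3)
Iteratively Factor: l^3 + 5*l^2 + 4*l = (l)*(l^2 + 5*l + 4) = l*(l + 4)*(l + 1)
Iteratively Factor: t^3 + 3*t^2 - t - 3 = (t - 1)*(t^2 + 4*t + 3) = (t - 1)*(t + 1)*(t + 3)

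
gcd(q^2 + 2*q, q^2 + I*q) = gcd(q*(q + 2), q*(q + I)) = q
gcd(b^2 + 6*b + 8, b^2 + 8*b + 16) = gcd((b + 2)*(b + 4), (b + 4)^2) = b + 4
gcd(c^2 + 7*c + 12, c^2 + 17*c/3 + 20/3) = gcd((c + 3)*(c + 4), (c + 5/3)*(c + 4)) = c + 4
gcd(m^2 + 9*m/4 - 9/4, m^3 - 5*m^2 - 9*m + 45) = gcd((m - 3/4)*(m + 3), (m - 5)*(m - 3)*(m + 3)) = m + 3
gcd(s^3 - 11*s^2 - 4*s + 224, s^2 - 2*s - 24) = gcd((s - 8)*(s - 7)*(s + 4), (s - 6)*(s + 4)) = s + 4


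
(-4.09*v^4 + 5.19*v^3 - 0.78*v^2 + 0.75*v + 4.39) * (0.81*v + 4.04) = -3.3129*v^5 - 12.3197*v^4 + 20.3358*v^3 - 2.5437*v^2 + 6.5859*v + 17.7356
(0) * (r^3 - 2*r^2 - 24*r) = 0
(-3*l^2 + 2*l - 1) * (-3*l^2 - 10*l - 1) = 9*l^4 + 24*l^3 - 14*l^2 + 8*l + 1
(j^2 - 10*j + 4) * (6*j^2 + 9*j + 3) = 6*j^4 - 51*j^3 - 63*j^2 + 6*j + 12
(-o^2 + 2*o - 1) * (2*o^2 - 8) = -2*o^4 + 4*o^3 + 6*o^2 - 16*o + 8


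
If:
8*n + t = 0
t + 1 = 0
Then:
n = 1/8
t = -1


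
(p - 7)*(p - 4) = p^2 - 11*p + 28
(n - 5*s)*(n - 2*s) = n^2 - 7*n*s + 10*s^2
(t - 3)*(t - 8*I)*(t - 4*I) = t^3 - 3*t^2 - 12*I*t^2 - 32*t + 36*I*t + 96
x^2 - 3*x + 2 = (x - 2)*(x - 1)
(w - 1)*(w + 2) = w^2 + w - 2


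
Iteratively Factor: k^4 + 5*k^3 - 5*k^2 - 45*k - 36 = (k + 4)*(k^3 + k^2 - 9*k - 9) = (k - 3)*(k + 4)*(k^2 + 4*k + 3) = (k - 3)*(k + 1)*(k + 4)*(k + 3)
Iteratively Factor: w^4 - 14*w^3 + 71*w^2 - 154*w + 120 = (w - 4)*(w^3 - 10*w^2 + 31*w - 30) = (w - 4)*(w - 2)*(w^2 - 8*w + 15) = (w - 4)*(w - 3)*(w - 2)*(w - 5)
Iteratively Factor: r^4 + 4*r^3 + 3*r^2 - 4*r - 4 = (r + 2)*(r^3 + 2*r^2 - r - 2) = (r + 1)*(r + 2)*(r^2 + r - 2) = (r + 1)*(r + 2)^2*(r - 1)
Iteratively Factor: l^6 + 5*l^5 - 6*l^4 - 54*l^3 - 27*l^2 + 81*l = (l + 3)*(l^5 + 2*l^4 - 12*l^3 - 18*l^2 + 27*l) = (l - 1)*(l + 3)*(l^4 + 3*l^3 - 9*l^2 - 27*l) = (l - 1)*(l + 3)^2*(l^3 - 9*l) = (l - 1)*(l + 3)^3*(l^2 - 3*l) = (l - 3)*(l - 1)*(l + 3)^3*(l)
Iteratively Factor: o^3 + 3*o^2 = (o)*(o^2 + 3*o) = o^2*(o + 3)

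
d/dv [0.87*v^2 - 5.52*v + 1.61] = 1.74*v - 5.52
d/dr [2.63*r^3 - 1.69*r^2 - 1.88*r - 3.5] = 7.89*r^2 - 3.38*r - 1.88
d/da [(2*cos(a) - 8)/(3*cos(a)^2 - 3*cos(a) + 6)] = 2*(cos(a)^2 - 8*cos(a) + 2)*sin(a)/(3*(sin(a)^2 + cos(a) - 3)^2)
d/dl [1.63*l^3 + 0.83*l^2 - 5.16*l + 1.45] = 4.89*l^2 + 1.66*l - 5.16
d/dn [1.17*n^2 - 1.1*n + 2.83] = 2.34*n - 1.1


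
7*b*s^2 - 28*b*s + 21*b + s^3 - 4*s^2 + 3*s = (7*b + s)*(s - 3)*(s - 1)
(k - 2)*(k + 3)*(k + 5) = k^3 + 6*k^2 - k - 30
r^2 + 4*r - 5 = (r - 1)*(r + 5)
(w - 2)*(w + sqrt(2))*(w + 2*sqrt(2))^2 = w^4 - 2*w^3 + 5*sqrt(2)*w^3 - 10*sqrt(2)*w^2 + 16*w^2 - 32*w + 8*sqrt(2)*w - 16*sqrt(2)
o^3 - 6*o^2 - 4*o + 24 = (o - 6)*(o - 2)*(o + 2)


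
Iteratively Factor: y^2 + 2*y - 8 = (y + 4)*(y - 2)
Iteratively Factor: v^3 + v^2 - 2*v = (v + 2)*(v^2 - v) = v*(v + 2)*(v - 1)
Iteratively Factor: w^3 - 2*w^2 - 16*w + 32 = (w - 2)*(w^2 - 16) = (w - 2)*(w + 4)*(w - 4)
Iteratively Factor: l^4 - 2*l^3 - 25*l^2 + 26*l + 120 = (l - 3)*(l^3 + l^2 - 22*l - 40) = (l - 5)*(l - 3)*(l^2 + 6*l + 8) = (l - 5)*(l - 3)*(l + 4)*(l + 2)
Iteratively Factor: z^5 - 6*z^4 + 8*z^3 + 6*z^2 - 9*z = (z - 3)*(z^4 - 3*z^3 - z^2 + 3*z) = (z - 3)*(z + 1)*(z^3 - 4*z^2 + 3*z) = (z - 3)*(z - 1)*(z + 1)*(z^2 - 3*z) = (z - 3)^2*(z - 1)*(z + 1)*(z)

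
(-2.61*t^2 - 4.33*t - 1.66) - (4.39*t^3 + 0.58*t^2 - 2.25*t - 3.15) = -4.39*t^3 - 3.19*t^2 - 2.08*t + 1.49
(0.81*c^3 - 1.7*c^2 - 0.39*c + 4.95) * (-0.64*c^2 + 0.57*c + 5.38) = -0.5184*c^5 + 1.5497*c^4 + 3.6384*c^3 - 12.5363*c^2 + 0.7233*c + 26.631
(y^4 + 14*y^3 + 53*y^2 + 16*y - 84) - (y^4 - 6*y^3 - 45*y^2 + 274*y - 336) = 20*y^3 + 98*y^2 - 258*y + 252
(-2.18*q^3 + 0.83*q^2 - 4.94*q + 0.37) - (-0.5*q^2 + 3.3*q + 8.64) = -2.18*q^3 + 1.33*q^2 - 8.24*q - 8.27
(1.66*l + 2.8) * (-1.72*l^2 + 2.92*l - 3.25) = -2.8552*l^3 + 0.0312000000000001*l^2 + 2.781*l - 9.1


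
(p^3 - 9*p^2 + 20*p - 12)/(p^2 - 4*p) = (p^3 - 9*p^2 + 20*p - 12)/(p*(p - 4))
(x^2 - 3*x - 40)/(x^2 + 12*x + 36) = (x^2 - 3*x - 40)/(x^2 + 12*x + 36)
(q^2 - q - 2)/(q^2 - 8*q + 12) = (q + 1)/(q - 6)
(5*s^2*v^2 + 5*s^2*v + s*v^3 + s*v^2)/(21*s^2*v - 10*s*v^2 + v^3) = s*(5*s*v + 5*s + v^2 + v)/(21*s^2 - 10*s*v + v^2)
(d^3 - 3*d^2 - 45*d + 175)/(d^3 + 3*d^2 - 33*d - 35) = (d - 5)/(d + 1)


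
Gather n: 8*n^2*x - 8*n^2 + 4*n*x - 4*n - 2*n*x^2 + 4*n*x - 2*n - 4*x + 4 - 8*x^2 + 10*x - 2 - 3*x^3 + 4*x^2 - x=n^2*(8*x - 8) + n*(-2*x^2 + 8*x - 6) - 3*x^3 - 4*x^2 + 5*x + 2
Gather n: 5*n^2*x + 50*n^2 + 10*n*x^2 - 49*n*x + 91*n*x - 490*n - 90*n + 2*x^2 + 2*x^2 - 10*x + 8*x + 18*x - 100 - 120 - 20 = n^2*(5*x + 50) + n*(10*x^2 + 42*x - 580) + 4*x^2 + 16*x - 240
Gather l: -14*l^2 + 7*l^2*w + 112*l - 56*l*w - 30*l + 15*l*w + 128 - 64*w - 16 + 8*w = l^2*(7*w - 14) + l*(82 - 41*w) - 56*w + 112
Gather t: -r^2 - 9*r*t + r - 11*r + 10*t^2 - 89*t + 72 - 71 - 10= -r^2 - 10*r + 10*t^2 + t*(-9*r - 89) - 9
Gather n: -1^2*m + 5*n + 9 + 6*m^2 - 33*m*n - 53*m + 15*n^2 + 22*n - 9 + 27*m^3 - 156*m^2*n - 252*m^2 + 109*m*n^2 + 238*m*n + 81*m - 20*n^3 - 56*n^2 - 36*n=27*m^3 - 246*m^2 + 27*m - 20*n^3 + n^2*(109*m - 41) + n*(-156*m^2 + 205*m - 9)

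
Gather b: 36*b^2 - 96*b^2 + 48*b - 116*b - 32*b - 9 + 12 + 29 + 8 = -60*b^2 - 100*b + 40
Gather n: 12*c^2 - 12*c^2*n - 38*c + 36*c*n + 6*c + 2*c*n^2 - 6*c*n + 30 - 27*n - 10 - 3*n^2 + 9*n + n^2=12*c^2 - 32*c + n^2*(2*c - 2) + n*(-12*c^2 + 30*c - 18) + 20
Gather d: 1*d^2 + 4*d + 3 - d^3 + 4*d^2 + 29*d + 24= -d^3 + 5*d^2 + 33*d + 27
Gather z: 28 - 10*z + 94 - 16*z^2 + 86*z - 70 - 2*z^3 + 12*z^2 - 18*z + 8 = -2*z^3 - 4*z^2 + 58*z + 60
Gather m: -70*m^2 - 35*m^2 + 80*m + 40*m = -105*m^2 + 120*m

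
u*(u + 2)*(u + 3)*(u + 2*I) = u^4 + 5*u^3 + 2*I*u^3 + 6*u^2 + 10*I*u^2 + 12*I*u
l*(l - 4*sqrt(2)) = l^2 - 4*sqrt(2)*l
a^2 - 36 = (a - 6)*(a + 6)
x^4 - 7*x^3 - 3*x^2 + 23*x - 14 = (x - 7)*(x - 1)^2*(x + 2)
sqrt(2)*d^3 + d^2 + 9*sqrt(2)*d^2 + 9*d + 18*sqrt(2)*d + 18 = (d + 3)*(d + 6)*(sqrt(2)*d + 1)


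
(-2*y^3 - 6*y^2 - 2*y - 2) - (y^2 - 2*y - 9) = -2*y^3 - 7*y^2 + 7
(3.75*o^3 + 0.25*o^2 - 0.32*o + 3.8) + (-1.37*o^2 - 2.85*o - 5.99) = 3.75*o^3 - 1.12*o^2 - 3.17*o - 2.19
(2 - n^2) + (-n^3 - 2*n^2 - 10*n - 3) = -n^3 - 3*n^2 - 10*n - 1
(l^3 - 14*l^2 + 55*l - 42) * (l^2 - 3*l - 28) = l^5 - 17*l^4 + 69*l^3 + 185*l^2 - 1414*l + 1176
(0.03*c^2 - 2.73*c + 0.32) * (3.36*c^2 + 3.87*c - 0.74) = 0.1008*c^4 - 9.0567*c^3 - 9.5121*c^2 + 3.2586*c - 0.2368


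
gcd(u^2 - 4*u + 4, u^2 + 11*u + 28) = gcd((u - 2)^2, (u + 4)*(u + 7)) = 1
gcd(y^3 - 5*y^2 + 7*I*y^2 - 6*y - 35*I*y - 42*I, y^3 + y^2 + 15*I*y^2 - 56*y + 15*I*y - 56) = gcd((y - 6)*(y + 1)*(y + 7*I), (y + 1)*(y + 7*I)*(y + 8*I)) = y^2 + y*(1 + 7*I) + 7*I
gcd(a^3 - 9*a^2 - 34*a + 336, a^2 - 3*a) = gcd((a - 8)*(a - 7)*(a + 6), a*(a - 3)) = 1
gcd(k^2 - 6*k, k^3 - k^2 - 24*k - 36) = k - 6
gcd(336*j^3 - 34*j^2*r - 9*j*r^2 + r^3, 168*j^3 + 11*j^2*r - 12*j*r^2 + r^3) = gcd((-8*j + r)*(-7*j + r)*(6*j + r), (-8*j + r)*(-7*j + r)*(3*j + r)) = 56*j^2 - 15*j*r + r^2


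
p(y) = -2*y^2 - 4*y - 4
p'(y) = -4*y - 4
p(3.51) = -42.68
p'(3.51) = -18.04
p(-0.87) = -2.03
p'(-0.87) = -0.52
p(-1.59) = -2.70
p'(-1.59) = 2.36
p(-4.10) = -21.22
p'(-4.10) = 12.40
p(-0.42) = -2.67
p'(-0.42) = -2.32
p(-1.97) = -3.88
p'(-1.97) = 3.88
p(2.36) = -24.58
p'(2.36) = -13.44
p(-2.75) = -8.12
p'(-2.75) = 7.00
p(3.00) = -34.00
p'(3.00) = -16.00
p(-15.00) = -394.00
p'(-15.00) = 56.00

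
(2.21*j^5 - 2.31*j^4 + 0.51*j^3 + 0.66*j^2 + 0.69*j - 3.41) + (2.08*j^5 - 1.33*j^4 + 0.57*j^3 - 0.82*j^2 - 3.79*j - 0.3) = 4.29*j^5 - 3.64*j^4 + 1.08*j^3 - 0.16*j^2 - 3.1*j - 3.71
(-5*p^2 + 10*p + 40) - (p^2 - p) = -6*p^2 + 11*p + 40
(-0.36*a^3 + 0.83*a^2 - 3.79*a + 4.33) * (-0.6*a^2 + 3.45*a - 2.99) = 0.216*a^5 - 1.74*a^4 + 6.2139*a^3 - 18.1552*a^2 + 26.2706*a - 12.9467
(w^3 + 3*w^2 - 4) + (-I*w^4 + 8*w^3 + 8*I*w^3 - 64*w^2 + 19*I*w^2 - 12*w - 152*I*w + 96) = -I*w^4 + 9*w^3 + 8*I*w^3 - 61*w^2 + 19*I*w^2 - 12*w - 152*I*w + 92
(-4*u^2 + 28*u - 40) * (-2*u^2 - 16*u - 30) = 8*u^4 + 8*u^3 - 248*u^2 - 200*u + 1200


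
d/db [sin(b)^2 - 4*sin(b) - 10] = 2*(sin(b) - 2)*cos(b)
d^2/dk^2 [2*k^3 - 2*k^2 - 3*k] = 12*k - 4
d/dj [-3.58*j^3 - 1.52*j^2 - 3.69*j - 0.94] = -10.74*j^2 - 3.04*j - 3.69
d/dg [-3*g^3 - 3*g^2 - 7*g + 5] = -9*g^2 - 6*g - 7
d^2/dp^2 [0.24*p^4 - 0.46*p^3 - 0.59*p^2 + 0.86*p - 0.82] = 2.88*p^2 - 2.76*p - 1.18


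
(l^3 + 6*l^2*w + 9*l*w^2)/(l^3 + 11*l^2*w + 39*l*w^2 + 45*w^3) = l/(l + 5*w)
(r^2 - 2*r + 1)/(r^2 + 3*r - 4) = (r - 1)/(r + 4)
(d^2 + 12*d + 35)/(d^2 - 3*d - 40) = (d + 7)/(d - 8)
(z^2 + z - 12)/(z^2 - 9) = (z + 4)/(z + 3)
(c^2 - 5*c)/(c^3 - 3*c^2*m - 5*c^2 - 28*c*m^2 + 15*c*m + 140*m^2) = c/(c^2 - 3*c*m - 28*m^2)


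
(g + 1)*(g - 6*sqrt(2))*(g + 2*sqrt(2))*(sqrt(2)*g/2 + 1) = sqrt(2)*g^4/2 - 3*g^3 + sqrt(2)*g^3/2 - 16*sqrt(2)*g^2 - 3*g^2 - 24*g - 16*sqrt(2)*g - 24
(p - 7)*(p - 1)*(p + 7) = p^3 - p^2 - 49*p + 49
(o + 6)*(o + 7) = o^2 + 13*o + 42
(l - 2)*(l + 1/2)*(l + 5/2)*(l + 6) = l^4 + 7*l^3 + 5*l^2/4 - 31*l - 15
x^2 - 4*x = x*(x - 4)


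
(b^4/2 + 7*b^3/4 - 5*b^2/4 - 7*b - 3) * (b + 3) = b^5/2 + 13*b^4/4 + 4*b^3 - 43*b^2/4 - 24*b - 9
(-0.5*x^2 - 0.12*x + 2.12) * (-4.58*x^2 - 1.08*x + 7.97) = 2.29*x^4 + 1.0896*x^3 - 13.565*x^2 - 3.246*x + 16.8964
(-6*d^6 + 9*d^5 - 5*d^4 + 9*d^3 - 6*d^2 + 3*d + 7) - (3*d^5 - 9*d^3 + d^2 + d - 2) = -6*d^6 + 6*d^5 - 5*d^4 + 18*d^3 - 7*d^2 + 2*d + 9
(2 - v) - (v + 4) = -2*v - 2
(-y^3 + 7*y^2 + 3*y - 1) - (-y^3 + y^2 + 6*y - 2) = 6*y^2 - 3*y + 1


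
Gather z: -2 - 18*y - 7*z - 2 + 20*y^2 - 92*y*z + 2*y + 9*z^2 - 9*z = 20*y^2 - 16*y + 9*z^2 + z*(-92*y - 16) - 4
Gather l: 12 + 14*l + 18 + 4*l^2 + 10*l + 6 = 4*l^2 + 24*l + 36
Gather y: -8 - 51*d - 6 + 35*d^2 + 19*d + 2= 35*d^2 - 32*d - 12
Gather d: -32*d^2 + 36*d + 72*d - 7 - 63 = -32*d^2 + 108*d - 70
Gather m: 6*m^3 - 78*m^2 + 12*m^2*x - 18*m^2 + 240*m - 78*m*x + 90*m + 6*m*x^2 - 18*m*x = 6*m^3 + m^2*(12*x - 96) + m*(6*x^2 - 96*x + 330)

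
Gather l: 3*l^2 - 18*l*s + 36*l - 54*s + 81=3*l^2 + l*(36 - 18*s) - 54*s + 81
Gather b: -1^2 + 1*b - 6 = b - 7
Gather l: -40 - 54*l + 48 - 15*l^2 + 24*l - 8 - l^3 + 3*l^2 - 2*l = -l^3 - 12*l^2 - 32*l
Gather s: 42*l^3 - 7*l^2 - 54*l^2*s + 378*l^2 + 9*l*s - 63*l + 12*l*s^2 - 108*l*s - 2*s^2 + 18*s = 42*l^3 + 371*l^2 - 63*l + s^2*(12*l - 2) + s*(-54*l^2 - 99*l + 18)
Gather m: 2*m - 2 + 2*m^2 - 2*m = 2*m^2 - 2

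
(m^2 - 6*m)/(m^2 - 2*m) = (m - 6)/(m - 2)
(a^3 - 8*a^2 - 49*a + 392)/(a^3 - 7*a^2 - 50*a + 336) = (a - 7)/(a - 6)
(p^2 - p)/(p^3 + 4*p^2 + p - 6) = p/(p^2 + 5*p + 6)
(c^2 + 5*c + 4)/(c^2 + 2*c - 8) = (c + 1)/(c - 2)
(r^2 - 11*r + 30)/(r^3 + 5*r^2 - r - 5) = (r^2 - 11*r + 30)/(r^3 + 5*r^2 - r - 5)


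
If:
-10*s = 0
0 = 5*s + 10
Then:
No Solution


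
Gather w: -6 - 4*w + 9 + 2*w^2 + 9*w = 2*w^2 + 5*w + 3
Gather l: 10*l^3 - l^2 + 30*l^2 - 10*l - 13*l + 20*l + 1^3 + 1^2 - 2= 10*l^3 + 29*l^2 - 3*l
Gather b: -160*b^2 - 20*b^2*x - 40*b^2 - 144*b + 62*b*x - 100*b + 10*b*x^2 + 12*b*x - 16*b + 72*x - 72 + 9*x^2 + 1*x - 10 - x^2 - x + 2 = b^2*(-20*x - 200) + b*(10*x^2 + 74*x - 260) + 8*x^2 + 72*x - 80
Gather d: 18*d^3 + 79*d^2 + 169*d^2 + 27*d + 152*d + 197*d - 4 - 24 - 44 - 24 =18*d^3 + 248*d^2 + 376*d - 96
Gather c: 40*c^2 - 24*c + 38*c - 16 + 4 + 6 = 40*c^2 + 14*c - 6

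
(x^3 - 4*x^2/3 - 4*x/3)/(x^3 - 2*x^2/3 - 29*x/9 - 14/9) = 3*x*(x - 2)/(3*x^2 - 4*x - 7)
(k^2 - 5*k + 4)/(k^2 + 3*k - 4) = (k - 4)/(k + 4)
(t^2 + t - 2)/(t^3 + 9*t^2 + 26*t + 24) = (t - 1)/(t^2 + 7*t + 12)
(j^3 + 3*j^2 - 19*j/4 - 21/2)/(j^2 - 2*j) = j + 5 + 21/(4*j)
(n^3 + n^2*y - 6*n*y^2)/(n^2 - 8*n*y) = (n^2 + n*y - 6*y^2)/(n - 8*y)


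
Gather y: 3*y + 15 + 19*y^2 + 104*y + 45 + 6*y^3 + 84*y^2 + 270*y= 6*y^3 + 103*y^2 + 377*y + 60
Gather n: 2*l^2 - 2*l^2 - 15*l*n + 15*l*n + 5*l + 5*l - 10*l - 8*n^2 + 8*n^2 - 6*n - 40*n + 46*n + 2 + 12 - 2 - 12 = 0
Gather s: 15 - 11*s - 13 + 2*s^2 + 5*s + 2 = 2*s^2 - 6*s + 4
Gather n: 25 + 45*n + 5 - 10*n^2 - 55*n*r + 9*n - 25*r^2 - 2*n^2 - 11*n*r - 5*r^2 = -12*n^2 + n*(54 - 66*r) - 30*r^2 + 30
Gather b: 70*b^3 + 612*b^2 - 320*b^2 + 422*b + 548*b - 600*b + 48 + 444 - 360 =70*b^3 + 292*b^2 + 370*b + 132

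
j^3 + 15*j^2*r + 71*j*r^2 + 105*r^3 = (j + 3*r)*(j + 5*r)*(j + 7*r)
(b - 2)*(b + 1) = b^2 - b - 2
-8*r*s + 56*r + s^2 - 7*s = (-8*r + s)*(s - 7)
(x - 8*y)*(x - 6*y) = x^2 - 14*x*y + 48*y^2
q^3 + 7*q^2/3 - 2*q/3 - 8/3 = (q - 1)*(q + 4/3)*(q + 2)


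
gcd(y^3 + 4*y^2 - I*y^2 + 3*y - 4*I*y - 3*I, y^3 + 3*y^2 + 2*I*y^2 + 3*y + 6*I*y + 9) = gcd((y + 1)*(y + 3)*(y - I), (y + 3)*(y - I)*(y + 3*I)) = y^2 + y*(3 - I) - 3*I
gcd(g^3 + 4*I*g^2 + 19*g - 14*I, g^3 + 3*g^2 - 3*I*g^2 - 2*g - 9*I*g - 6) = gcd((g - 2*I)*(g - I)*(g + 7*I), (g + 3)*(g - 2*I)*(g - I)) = g^2 - 3*I*g - 2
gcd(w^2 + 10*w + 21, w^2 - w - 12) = w + 3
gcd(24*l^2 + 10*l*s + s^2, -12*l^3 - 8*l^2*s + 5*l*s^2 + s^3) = 6*l + s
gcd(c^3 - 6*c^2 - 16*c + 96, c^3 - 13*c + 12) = c + 4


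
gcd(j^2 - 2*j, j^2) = j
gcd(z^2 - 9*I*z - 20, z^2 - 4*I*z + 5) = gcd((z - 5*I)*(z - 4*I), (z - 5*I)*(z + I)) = z - 5*I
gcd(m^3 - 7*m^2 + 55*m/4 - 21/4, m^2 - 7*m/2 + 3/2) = m^2 - 7*m/2 + 3/2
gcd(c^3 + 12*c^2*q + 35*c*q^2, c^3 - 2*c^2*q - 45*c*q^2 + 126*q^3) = c + 7*q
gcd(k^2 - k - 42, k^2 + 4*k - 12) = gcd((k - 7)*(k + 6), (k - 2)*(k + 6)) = k + 6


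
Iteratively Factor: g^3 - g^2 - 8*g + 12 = (g + 3)*(g^2 - 4*g + 4) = (g - 2)*(g + 3)*(g - 2)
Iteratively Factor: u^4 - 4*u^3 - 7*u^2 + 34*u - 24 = (u - 4)*(u^3 - 7*u + 6) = (u - 4)*(u - 1)*(u^2 + u - 6) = (u - 4)*(u - 1)*(u + 3)*(u - 2)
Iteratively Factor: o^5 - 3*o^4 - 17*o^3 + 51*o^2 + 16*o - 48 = (o - 1)*(o^4 - 2*o^3 - 19*o^2 + 32*o + 48) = (o - 1)*(o + 1)*(o^3 - 3*o^2 - 16*o + 48) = (o - 4)*(o - 1)*(o + 1)*(o^2 + o - 12) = (o - 4)*(o - 3)*(o - 1)*(o + 1)*(o + 4)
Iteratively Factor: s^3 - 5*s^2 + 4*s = (s)*(s^2 - 5*s + 4) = s*(s - 4)*(s - 1)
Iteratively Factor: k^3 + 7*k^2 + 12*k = (k)*(k^2 + 7*k + 12) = k*(k + 4)*(k + 3)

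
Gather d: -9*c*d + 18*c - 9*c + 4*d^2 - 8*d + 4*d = 9*c + 4*d^2 + d*(-9*c - 4)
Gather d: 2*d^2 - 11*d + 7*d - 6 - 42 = 2*d^2 - 4*d - 48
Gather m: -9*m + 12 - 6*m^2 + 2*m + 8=-6*m^2 - 7*m + 20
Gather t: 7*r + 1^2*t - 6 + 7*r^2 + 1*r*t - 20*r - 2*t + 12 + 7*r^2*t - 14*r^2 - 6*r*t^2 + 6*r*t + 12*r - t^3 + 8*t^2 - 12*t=-7*r^2 - r - t^3 + t^2*(8 - 6*r) + t*(7*r^2 + 7*r - 13) + 6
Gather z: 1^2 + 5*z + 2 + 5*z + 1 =10*z + 4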